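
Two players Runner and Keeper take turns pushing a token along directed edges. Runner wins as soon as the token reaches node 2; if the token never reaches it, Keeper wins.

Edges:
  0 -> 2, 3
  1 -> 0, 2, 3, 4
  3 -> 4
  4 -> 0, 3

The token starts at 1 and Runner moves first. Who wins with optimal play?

Runner

Track states (vertex, player-to-move).
A0 = {(2,Runner), (2,Keeper)}
A1: add {(0,Runner), (1,Runner)}.
(1,Runner) ∈ A1 ⇒ Runner forces the target.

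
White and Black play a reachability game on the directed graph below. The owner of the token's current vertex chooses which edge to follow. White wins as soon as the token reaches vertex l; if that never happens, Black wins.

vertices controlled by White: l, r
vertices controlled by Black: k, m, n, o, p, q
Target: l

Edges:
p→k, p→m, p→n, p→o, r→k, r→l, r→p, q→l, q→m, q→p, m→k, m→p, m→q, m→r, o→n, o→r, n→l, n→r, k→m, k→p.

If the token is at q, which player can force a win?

Black

A0 = {l}
A1: add {r} — r (White) has r→l.
A2: add {n} — n (Black): all of {l, r} already in.
A3: add {o} — o (Black): all of {n, r} already in.
A4 = A3; e.g. k (Black) can still go to m. Fixed point.
q never enters the attractor, so Black can avoid the target forever.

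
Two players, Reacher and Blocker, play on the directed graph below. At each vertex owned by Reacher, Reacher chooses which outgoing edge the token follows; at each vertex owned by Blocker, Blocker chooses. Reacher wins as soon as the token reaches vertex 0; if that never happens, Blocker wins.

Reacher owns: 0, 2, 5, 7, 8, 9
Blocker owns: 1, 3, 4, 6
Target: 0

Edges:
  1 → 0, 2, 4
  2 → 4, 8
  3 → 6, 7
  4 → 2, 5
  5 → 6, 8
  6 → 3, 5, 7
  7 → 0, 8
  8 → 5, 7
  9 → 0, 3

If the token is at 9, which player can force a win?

A0 = {0}
A1: add {7, 9} — 7 (Reacher) has 7→0; 9 (Reacher) has 9→0.
9 ∈ A1, so Reacher can force the target.

Reacher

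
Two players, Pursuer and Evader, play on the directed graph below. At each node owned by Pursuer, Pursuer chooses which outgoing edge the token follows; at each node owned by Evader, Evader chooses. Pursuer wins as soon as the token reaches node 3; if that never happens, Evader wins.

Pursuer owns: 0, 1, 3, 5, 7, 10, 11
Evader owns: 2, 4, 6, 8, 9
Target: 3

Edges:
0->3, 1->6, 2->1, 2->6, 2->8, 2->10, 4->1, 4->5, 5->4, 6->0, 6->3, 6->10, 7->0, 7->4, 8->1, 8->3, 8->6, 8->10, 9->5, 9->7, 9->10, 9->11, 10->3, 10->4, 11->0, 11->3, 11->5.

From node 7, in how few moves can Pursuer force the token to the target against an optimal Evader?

A0 = {3}
A1: add {0, 10, 11} — 0 (Pursuer) has 0→3; 10 (Pursuer) has 10→3; 11 (Pursuer) has 11→3.
A2: add {6, 7} — 6 (Evader): all of {0, 3, 10} already in; 7 (Pursuer) has 7→0.
7 enters the attractor at level 2, so Pursuer can force the target in 2 moves from there.

2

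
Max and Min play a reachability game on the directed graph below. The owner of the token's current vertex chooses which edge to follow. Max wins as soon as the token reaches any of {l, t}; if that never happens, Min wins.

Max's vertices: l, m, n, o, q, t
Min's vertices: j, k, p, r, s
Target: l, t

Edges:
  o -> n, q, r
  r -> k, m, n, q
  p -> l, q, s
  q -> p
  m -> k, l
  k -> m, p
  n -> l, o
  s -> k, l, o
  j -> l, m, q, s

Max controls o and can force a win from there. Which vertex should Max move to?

n

A0 = {l, t}
A1: add {m, n} — m (Max) has m→l; n (Max) has n→l.
A2: add {o} — o (Max) has o→n.
A3 = A2; e.g. j (Min) can still go to q. Fixed point.
From o, successor n is in the attractor (rank 1); the other successors q, r are not.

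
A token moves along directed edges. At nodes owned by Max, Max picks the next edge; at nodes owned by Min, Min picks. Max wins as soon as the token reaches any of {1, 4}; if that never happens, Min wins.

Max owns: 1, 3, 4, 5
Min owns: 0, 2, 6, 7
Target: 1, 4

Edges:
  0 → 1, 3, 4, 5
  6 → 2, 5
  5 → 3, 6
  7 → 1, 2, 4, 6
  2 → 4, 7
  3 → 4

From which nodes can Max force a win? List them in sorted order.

A0 = {1, 4}
A1: add {3} — 3 (Max) has 3→4.
A2: add {5} — 5 (Max) has 5→3.
A3: add {0} — 0 (Min): all of {1, 3, 4, 5} already in.
A4 = A3; e.g. 2 (Min) can still go to 7. Fixed point.
Max's winning region = {0, 1, 3, 4, 5}.

0, 1, 3, 4, 5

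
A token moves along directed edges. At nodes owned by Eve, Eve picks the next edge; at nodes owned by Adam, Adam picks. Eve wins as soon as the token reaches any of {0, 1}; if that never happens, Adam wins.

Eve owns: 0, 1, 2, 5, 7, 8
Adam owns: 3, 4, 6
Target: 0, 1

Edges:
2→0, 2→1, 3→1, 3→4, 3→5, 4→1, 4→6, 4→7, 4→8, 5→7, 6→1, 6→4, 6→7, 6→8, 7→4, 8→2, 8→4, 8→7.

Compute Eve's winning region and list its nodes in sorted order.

0, 1, 2, 8

A0 = {0, 1}
A1: add {2} — 2 (Eve) has 2→0.
A2: add {8} — 8 (Eve) has 8→2.
A3 = A2; e.g. 3 (Adam) can still go to 4. Fixed point.
Eve's winning region = {0, 1, 2, 8}.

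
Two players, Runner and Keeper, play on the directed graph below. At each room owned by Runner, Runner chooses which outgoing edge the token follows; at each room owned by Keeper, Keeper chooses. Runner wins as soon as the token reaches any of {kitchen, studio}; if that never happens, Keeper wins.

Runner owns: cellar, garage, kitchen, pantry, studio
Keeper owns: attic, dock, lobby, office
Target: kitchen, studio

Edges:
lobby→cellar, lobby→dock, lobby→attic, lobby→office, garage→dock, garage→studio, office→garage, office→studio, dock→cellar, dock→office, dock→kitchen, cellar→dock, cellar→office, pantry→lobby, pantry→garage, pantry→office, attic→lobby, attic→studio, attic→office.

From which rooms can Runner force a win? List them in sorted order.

A0 = {kitchen, studio}
A1: add {garage} — garage (Runner) has garage→studio.
A2: add {office, pantry} — pantry (Runner) has pantry→garage; office (Keeper): all of {garage, studio} already in.
A3: add {cellar} — cellar (Runner) has cellar→office.
A4: add {dock} — dock (Keeper): all of {cellar, office, kitchen} already in.
A5 = A4; e.g. lobby (Keeper) can still go to attic. Fixed point.
Runner's winning region = {cellar, dock, garage, kitchen, office, pantry, studio}.

cellar, dock, garage, kitchen, office, pantry, studio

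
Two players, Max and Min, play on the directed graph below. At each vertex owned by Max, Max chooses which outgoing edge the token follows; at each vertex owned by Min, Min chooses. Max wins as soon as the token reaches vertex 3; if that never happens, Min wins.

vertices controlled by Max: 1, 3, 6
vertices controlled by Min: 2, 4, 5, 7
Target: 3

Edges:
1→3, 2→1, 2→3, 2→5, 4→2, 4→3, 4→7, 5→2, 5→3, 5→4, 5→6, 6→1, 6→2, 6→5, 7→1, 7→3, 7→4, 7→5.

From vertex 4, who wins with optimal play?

Min

A0 = {3}
A1: add {1} — 1 (Max) has 1→3.
A2: add {6} — 6 (Max) has 6→1.
A3 = A2; e.g. 2 (Min) can still go to 5. Fixed point.
4 never enters the attractor, so Min can avoid the target forever.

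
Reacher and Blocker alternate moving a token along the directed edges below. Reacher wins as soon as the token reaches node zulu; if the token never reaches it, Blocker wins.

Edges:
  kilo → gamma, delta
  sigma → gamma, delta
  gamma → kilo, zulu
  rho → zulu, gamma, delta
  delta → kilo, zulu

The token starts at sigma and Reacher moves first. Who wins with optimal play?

Blocker

Track states (vertex, player-to-move).
A0 = {(zulu,Reacher), (zulu,Blocker)}
A1: add {(gamma,Reacher), (rho,Reacher), (delta,Reacher)}.
A2: add {(kilo,Blocker), (sigma,Blocker), (rho,Blocker)}.
A3 = A2; e.g. (kilo,Reacher) stays out. (sigma,Reacher) never enters ⇒ Blocker avoids the target.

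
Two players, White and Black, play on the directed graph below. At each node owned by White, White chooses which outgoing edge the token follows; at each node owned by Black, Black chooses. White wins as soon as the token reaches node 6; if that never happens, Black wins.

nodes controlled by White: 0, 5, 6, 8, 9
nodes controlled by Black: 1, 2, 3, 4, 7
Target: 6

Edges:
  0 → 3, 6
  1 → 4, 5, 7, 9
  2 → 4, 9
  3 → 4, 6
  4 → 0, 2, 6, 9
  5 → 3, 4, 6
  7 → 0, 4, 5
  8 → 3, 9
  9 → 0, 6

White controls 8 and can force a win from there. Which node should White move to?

9

A0 = {6}
A1: add {0, 5, 9} — 0 (White) has 0→6; 5 (White) has 5→6; 9 (White) has 9→6.
A2: add {8} — 8 (White) has 8→9.
A3 = A2; e.g. 1 (Black) can still go to 4. Fixed point.
From 8, successor 9 is in the attractor (rank 1); the other successor 3 is not.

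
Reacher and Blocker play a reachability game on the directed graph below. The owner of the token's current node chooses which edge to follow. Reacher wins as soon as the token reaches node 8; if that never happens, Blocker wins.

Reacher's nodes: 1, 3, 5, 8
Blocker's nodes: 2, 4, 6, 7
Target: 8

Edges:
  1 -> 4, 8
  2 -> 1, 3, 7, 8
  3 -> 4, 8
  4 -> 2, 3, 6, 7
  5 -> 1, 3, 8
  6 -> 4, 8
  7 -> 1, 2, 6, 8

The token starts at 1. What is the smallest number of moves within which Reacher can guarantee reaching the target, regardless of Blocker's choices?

1

A0 = {8}
A1: add {1, 3, 5} — 1 (Reacher) has 1→8; 3 (Reacher) has 3→8; 5 (Reacher) has 5→8.
A2 = A1; e.g. 2 (Blocker) can still go to 7. Fixed point.
1 enters the attractor at level 1, so Reacher can force the target in 1 move from there.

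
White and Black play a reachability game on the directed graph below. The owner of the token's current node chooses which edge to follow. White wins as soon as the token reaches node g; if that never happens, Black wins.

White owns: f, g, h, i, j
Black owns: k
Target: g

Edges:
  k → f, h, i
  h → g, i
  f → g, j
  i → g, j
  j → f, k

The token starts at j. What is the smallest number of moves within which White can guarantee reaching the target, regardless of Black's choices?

A0 = {g}
A1: add {f, h, i} — f (White) has f→g; h (White) has h→g; i (White) has i→g.
A2: add {j, k} — j (White) has j→f; k (Black): all of {f, h, i} already in.
A2 = all vertices. Fixed point.
j enters the attractor at level 2, so White can force the target in 2 moves from there.

2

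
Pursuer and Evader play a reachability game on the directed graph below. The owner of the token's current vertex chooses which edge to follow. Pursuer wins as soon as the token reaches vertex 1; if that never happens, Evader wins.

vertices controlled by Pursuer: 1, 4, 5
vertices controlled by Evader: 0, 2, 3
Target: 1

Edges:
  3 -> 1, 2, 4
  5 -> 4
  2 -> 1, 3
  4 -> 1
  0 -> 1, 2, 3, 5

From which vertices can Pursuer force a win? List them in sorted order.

A0 = {1}
A1: add {4} — 4 (Pursuer) has 4→1.
A2: add {5} — 5 (Pursuer) has 5→4.
A3 = A2; e.g. 0 (Evader) can still go to 2. Fixed point.
Pursuer's winning region = {1, 4, 5}.

1, 4, 5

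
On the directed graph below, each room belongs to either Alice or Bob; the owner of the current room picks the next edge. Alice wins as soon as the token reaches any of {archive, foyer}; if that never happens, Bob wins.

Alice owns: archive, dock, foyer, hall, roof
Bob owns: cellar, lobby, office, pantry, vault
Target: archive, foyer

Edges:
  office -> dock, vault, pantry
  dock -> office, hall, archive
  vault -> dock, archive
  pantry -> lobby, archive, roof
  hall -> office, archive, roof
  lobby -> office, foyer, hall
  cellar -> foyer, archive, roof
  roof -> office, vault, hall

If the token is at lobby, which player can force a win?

Bob

A0 = {archive, foyer}
A1: add {dock, hall} — dock (Alice) has dock→archive; hall (Alice) has hall→archive.
A2: add {roof, vault} — vault (Bob): all of {dock, archive} already in; roof (Alice) has roof→hall.
A3: add {cellar} — cellar (Bob): all of {foyer, archive, roof} already in.
A4 = A3; e.g. office (Bob) can still go to pantry. Fixed point.
lobby never enters the attractor, so Bob can avoid the target forever.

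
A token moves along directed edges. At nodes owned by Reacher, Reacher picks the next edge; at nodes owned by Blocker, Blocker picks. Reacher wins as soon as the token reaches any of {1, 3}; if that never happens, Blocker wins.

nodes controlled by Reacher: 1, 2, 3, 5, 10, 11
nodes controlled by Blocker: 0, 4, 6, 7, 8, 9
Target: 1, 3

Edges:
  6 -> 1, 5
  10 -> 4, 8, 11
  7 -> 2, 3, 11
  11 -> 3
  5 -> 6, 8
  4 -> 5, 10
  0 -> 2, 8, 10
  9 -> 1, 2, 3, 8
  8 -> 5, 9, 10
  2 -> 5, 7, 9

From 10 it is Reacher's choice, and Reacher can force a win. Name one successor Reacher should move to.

A0 = {1, 3}
A1: add {11} — 11 (Reacher) has 11→3.
A2: add {10} — 10 (Reacher) has 10→11.
A3 = A2; e.g. 0 (Blocker) can still go to 2. Fixed point.
From 10, successor 11 is in the attractor (rank 1); the other successors 4, 8 are not.

11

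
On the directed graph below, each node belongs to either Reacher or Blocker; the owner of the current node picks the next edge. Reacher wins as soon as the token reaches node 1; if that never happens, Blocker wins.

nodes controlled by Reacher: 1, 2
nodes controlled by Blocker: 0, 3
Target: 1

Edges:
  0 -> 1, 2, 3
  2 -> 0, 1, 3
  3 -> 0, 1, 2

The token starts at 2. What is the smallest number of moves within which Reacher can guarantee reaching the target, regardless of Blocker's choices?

1

A0 = {1}
A1: add {2} — 2 (Reacher) has 2→1.
A2 = A1; e.g. 0 (Blocker) can still go to 3. Fixed point.
2 enters the attractor at level 1, so Reacher can force the target in 1 move from there.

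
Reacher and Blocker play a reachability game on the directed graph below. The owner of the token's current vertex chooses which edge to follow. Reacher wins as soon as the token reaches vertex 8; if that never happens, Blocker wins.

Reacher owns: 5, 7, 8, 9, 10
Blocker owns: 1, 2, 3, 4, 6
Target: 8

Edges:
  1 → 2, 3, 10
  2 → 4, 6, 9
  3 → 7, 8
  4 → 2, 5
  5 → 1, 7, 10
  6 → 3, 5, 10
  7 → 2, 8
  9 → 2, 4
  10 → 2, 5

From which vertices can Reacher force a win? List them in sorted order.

3, 5, 6, 7, 8, 10

A0 = {8}
A1: add {7} — 7 (Reacher) has 7→8.
A2: add {3, 5} — 3 (Blocker): all of {7, 8} already in; 5 (Reacher) has 5→7.
A3: add {10} — 10 (Reacher) has 10→5.
A4: add {6} — 6 (Blocker): all of {3, 5, 10} already in.
A5 = A4; e.g. 1 (Blocker) can still go to 2. Fixed point.
Reacher's winning region = {3, 5, 6, 7, 8, 10}.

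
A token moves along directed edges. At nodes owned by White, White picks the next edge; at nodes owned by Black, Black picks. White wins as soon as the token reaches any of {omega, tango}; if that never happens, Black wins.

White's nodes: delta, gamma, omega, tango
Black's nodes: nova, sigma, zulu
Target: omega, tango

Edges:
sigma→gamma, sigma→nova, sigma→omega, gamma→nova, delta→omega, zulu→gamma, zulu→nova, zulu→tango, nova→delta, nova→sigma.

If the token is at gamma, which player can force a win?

Black

A0 = {omega, tango}
A1: add {delta} — delta (White) has delta→omega.
A2 = A1; e.g. gamma (White) has no edge into A1. Fixed point.
gamma never enters the attractor, so Black can avoid the target forever.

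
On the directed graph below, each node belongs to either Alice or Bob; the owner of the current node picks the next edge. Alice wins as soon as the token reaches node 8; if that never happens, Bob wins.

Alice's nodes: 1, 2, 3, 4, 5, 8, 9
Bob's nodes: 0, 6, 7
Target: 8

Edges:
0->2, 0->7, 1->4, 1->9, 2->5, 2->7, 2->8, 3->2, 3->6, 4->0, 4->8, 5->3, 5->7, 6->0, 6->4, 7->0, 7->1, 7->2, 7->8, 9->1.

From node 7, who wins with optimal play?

A0 = {8}
A1: add {2, 4} — 2 (Alice) has 2→8; 4 (Alice) has 4→8.
A2: add {1, 3} — 1 (Alice) has 1→4; 3 (Alice) has 3→2.
A3: add {5, 9} — 5 (Alice) has 5→3; 9 (Alice) has 9→1.
A4 = A3; e.g. 0 (Bob) can still go to 7. Fixed point.
7 never enters the attractor, so Bob can avoid the target forever.

Bob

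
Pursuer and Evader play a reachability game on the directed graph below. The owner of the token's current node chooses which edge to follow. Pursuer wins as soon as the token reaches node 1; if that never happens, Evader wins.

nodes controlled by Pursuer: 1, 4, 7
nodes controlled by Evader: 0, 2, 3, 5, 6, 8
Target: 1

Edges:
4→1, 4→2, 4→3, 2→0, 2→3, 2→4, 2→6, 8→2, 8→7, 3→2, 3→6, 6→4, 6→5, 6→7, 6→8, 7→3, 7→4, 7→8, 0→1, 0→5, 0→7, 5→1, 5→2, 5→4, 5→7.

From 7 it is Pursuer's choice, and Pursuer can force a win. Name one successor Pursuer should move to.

4

A0 = {1}
A1: add {4} — 4 (Pursuer) has 4→1.
A2: add {7} — 7 (Pursuer) has 7→4.
A3 = A2; e.g. 0 (Evader) can still go to 5. Fixed point.
From 7, successor 4 is in the attractor (rank 1); the other successors 3, 8 are not.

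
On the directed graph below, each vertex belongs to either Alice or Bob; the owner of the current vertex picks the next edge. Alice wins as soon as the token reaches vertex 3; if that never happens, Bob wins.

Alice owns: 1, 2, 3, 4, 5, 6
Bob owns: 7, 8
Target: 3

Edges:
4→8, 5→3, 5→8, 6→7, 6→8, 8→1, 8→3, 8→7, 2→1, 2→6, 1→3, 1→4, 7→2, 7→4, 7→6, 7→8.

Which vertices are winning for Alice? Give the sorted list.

A0 = {3}
A1: add {1, 5} — 1 (Alice) has 1→3; 5 (Alice) has 5→3.
A2: add {2} — 2 (Alice) has 2→1.
A3 = A2; e.g. 4 (Alice) has no edge into A2. Fixed point.
Alice's winning region = {1, 2, 3, 5}.

1, 2, 3, 5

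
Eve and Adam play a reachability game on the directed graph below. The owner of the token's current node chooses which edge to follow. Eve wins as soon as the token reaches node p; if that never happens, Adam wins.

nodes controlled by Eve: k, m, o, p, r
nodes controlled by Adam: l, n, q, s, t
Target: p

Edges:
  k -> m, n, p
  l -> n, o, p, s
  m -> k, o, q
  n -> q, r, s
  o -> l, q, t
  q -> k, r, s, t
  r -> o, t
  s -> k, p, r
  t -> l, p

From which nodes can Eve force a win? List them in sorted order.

A0 = {p}
A1: add {k} — k (Eve) has k→p.
A2: add {m} — m (Eve) has m→k.
A3 = A2; e.g. l (Adam) can still go to n. Fixed point.
Eve's winning region = {k, m, p}.

k, m, p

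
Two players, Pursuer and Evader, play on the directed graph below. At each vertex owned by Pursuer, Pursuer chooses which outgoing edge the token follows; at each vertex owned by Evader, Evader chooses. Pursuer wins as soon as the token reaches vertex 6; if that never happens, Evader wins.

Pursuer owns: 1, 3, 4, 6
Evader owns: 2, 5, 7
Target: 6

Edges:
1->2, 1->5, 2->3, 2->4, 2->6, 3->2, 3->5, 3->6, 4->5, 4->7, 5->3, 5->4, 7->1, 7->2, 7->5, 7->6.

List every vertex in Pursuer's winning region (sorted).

A0 = {6}
A1: add {3} — 3 (Pursuer) has 3→6.
A2 = A1; e.g. 1 (Pursuer) has no edge into A1. Fixed point.
Pursuer's winning region = {3, 6}.

3, 6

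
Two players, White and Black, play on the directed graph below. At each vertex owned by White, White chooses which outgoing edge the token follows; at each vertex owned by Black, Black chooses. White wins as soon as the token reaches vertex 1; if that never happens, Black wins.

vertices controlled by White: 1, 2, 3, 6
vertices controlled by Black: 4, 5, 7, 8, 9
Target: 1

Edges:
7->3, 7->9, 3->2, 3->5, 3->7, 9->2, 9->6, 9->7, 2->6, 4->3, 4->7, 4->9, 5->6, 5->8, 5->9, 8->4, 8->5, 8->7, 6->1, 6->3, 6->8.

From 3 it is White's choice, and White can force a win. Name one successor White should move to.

A0 = {1}
A1: add {6} — 6 (White) has 6→1.
A2: add {2} — 2 (White) has 2→6.
A3: add {3} — 3 (White) has 3→2.
A4 = A3; e.g. 4 (Black) can still go to 7. Fixed point.
From 3, successor 2 is in the attractor (rank 2); the other successors 5, 7 are not.

2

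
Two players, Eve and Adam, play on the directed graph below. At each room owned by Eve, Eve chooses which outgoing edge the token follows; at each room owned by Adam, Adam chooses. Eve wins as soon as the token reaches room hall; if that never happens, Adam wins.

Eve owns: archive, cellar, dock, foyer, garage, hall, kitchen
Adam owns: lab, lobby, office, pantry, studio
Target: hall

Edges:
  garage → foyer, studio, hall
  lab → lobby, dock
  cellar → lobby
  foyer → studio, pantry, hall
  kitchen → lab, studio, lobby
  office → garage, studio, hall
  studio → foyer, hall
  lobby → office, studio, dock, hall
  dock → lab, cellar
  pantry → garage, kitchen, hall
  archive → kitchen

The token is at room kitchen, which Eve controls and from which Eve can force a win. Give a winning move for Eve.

A0 = {hall}
A1: add {foyer, garage} — garage (Eve) has garage→hall; foyer (Eve) has foyer→hall.
A2: add {studio} — studio (Adam): all of {foyer, hall} already in.
A3: add {kitchen, office} — kitchen (Eve) has kitchen→studio; office (Adam): all of {garage, studio, hall} already in.
A4: add {archive, pantry} — pantry (Adam): all of {garage, kitchen, hall} already in; archive (Eve) has archive→kitchen.
A5 = A4; e.g. lab (Adam) can still go to lobby. Fixed point.
From kitchen, successor studio is in the attractor (rank 2); the other successors lab, lobby are not.

studio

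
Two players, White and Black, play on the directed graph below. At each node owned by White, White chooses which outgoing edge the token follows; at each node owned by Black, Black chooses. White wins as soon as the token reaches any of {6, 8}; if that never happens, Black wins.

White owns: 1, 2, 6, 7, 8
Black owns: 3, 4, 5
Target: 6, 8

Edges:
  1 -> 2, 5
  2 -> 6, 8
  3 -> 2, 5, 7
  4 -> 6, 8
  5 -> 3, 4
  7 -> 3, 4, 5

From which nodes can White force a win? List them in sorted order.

1, 2, 4, 6, 7, 8

A0 = {6, 8}
A1: add {2, 4} — 2 (White) has 2→6; 4 (Black): all of {6, 8} already in.
A2: add {1, 7} — 1 (White) has 1→2; 7 (White) has 7→4.
A3 = A2; e.g. 3 (Black) can still go to 5. Fixed point.
White's winning region = {1, 2, 4, 6, 7, 8}.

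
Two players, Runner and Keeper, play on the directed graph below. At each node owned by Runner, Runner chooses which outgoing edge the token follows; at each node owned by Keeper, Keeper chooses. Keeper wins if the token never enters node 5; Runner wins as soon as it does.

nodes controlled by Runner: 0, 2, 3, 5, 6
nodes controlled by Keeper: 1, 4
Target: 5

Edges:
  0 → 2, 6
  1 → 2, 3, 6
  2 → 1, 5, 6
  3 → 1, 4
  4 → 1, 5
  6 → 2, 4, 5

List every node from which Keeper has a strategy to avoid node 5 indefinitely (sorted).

A0 = {5}
A1: add {2, 6} — 2 (Runner) has 2→5; 6 (Runner) has 6→5.
A2: add {0} — 0 (Runner) has 0→2.
A3 = A2; e.g. 1 (Keeper) can still go to 3. Fixed point.
Runner's attractor = {0, 2, 5, 6}; Keeper avoids the target exactly from the complement.

1, 3, 4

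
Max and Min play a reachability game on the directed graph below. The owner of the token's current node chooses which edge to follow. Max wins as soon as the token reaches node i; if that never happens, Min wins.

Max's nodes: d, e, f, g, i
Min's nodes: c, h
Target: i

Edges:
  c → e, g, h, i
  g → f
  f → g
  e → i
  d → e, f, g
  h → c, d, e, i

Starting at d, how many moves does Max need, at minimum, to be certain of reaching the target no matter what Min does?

2

A0 = {i}
A1: add {e} — e (Max) has e→i.
A2: add {d} — d (Max) has d→e.
A3 = A2; e.g. c (Min) can still go to g. Fixed point.
d enters the attractor at level 2, so Max can force the target in 2 moves from there.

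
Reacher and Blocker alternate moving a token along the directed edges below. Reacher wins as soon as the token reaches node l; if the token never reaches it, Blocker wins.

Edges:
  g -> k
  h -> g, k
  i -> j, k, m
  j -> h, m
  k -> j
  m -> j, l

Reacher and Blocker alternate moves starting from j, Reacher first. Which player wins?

Track states (vertex, player-to-move).
A0 = {(l,Reacher), (l,Blocker)}
A1: add {(m,Reacher)}.
A2 = A1; e.g. (g,Reacher) stays out. (j,Reacher) never enters ⇒ Blocker avoids the target.

Blocker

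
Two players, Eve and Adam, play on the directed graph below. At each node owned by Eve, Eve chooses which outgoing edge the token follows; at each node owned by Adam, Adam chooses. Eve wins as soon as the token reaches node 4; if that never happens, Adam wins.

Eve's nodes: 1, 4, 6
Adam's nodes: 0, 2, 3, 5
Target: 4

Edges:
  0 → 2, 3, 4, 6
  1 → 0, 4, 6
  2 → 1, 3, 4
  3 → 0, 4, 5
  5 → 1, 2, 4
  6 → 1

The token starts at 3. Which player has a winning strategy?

Adam

A0 = {4}
A1: add {1} — 1 (Eve) has 1→4.
A2: add {6} — 6 (Eve) has 6→1.
A3 = A2; e.g. 0 (Adam) can still go to 2. Fixed point.
3 never enters the attractor, so Adam can avoid the target forever.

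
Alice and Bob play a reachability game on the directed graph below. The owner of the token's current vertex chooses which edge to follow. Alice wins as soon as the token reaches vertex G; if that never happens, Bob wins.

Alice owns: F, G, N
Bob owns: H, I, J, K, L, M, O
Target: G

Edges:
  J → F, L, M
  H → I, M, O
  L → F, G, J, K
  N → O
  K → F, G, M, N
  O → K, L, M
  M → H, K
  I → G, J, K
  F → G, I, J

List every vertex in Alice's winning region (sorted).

F, G

A0 = {G}
A1: add {F} — F (Alice) has F→G.
A2 = A1; e.g. H (Bob) can still go to I. Fixed point.
Alice's winning region = {F, G}.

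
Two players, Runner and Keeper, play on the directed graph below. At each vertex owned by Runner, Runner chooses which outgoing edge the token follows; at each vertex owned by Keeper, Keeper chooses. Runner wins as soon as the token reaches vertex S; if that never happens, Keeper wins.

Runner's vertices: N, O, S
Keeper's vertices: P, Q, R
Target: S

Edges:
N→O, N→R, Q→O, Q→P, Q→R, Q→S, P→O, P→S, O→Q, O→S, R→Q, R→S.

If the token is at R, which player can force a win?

A0 = {S}
A1: add {O} — O (Runner) has O→S.
A2: add {N, P} — N (Runner) has N→O; P (Keeper): all of {O, S} already in.
A3 = A2; e.g. Q (Keeper) can still go to R. Fixed point.
R never enters the attractor, so Keeper can avoid the target forever.

Keeper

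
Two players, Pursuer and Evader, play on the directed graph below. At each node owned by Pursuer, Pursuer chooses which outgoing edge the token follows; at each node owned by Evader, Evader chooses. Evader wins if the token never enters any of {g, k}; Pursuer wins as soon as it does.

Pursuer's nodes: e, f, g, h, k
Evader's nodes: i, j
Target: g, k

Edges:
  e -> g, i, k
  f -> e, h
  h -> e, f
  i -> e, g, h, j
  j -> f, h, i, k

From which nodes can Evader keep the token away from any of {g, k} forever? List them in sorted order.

A0 = {g, k}
A1: add {e} — e (Pursuer) has e→g.
A2: add {f, h} — f (Pursuer) has f→e; h (Pursuer) has h→e.
A3 = A2; e.g. i (Evader) can still go to j. Fixed point.
Pursuer's attractor = {e, f, g, h, k}; Evader avoids the target exactly from the complement.

i, j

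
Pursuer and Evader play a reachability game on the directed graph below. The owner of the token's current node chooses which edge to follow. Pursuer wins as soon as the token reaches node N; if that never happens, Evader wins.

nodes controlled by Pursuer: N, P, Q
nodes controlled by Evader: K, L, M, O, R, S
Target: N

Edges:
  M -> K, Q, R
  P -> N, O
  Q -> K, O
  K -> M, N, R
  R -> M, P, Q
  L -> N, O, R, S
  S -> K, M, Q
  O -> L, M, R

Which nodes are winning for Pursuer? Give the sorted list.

N, P

A0 = {N}
A1: add {P} — P (Pursuer) has P→N.
A2 = A1; e.g. K (Evader) can still go to M. Fixed point.
Pursuer's winning region = {N, P}.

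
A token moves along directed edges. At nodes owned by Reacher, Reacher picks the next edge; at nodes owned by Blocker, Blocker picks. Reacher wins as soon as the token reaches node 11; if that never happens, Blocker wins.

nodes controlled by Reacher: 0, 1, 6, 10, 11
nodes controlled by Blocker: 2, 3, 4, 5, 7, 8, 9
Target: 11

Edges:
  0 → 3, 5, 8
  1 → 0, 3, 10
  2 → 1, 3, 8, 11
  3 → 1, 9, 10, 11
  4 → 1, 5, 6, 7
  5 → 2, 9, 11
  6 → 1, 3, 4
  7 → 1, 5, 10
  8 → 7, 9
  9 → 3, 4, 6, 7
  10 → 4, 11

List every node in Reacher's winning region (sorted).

1, 6, 10, 11

A0 = {11}
A1: add {10} — 10 (Reacher) has 10→11.
A2: add {1} — 1 (Reacher) has 1→10.
A3: add {6} — 6 (Reacher) has 6→1.
A4 = A3; e.g. 0 (Reacher) has no edge into A3. Fixed point.
Reacher's winning region = {1, 6, 10, 11}.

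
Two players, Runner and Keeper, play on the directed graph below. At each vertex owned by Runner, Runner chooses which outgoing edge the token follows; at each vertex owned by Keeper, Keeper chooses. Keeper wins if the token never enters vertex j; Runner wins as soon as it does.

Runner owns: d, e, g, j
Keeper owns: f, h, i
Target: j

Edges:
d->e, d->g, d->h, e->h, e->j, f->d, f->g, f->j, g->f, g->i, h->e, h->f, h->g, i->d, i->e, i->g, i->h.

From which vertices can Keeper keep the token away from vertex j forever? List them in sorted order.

f, g, h, i

A0 = {j}
A1: add {e} — e (Runner) has e→j.
A2: add {d} — d (Runner) has d→e.
A3 = A2; e.g. f (Keeper) can still go to g. Fixed point.
Runner's attractor = {d, e, j}; Keeper avoids the target exactly from the complement.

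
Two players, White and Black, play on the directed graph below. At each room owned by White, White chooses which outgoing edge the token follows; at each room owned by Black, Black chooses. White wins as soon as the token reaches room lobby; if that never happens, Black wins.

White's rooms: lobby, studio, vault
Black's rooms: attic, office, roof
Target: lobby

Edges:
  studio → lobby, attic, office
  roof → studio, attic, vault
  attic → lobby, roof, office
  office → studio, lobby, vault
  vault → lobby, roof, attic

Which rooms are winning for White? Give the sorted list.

A0 = {lobby}
A1: add {studio, vault} — studio (White) has studio→lobby; vault (White) has vault→lobby.
A2: add {office} — office (Black): all of {studio, lobby, vault} already in.
A3 = A2; e.g. roof (Black) can still go to attic. Fixed point.
White's winning region = {lobby, office, studio, vault}.

lobby, office, studio, vault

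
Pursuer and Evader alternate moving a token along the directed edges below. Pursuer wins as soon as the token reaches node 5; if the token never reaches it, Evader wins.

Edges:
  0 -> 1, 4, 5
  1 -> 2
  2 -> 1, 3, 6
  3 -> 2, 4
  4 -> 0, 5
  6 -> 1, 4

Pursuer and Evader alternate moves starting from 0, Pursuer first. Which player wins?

Track states (vertex, player-to-move).
A0 = {(5,Pursuer), (5,Evader)}
A1: add {(0,Pursuer), (4,Pursuer)}.
(0,Pursuer) ∈ A1 ⇒ Pursuer forces the target.

Pursuer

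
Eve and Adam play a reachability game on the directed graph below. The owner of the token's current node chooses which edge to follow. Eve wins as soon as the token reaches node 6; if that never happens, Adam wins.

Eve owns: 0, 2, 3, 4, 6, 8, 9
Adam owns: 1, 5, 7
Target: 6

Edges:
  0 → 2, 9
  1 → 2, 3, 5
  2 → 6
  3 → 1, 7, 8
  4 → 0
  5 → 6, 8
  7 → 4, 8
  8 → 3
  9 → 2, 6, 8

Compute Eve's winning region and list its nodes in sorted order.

A0 = {6}
A1: add {2, 9} — 2 (Eve) has 2→6; 9 (Eve) has 9→6.
A2: add {0} — 0 (Eve) has 0→2.
A3: add {4} — 4 (Eve) has 4→0.
A4 = A3; e.g. 1 (Adam) can still go to 3. Fixed point.
Eve's winning region = {0, 2, 4, 6, 9}.

0, 2, 4, 6, 9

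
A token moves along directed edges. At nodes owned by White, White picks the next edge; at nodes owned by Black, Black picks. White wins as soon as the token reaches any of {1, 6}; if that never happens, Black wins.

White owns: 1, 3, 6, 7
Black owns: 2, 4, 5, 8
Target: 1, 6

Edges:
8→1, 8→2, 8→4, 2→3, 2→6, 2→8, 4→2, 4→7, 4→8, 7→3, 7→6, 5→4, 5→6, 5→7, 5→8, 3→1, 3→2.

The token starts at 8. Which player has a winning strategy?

A0 = {1, 6}
A1: add {3, 7} — 3 (White) has 3→1; 7 (White) has 7→6.
A2 = A1; e.g. 2 (Black) can still go to 8. Fixed point.
8 never enters the attractor, so Black can avoid the target forever.

Black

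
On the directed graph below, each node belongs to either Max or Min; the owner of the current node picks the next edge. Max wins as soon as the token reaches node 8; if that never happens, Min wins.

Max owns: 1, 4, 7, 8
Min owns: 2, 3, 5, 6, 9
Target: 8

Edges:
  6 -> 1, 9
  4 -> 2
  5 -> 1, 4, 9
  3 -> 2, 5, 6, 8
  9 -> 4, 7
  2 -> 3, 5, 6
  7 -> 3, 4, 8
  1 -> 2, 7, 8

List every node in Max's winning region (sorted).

1, 7, 8

A0 = {8}
A1: add {1, 7} — 1 (Max) has 1→8; 7 (Max) has 7→8.
A2 = A1; e.g. 2 (Min) can still go to 3. Fixed point.
Max's winning region = {1, 7, 8}.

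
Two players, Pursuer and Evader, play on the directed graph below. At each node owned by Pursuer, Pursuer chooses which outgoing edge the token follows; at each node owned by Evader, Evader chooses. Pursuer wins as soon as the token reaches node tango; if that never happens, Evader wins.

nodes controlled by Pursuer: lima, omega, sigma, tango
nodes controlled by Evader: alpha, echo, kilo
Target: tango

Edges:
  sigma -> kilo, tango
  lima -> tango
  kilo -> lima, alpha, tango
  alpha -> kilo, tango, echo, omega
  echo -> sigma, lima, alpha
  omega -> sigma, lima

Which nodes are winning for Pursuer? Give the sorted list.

A0 = {tango}
A1: add {lima, sigma} — sigma (Pursuer) has sigma→tango; lima (Pursuer) has lima→tango.
A2: add {omega} — omega (Pursuer) has omega→sigma.
A3 = A2; e.g. kilo (Evader) can still go to alpha. Fixed point.
Pursuer's winning region = {lima, omega, sigma, tango}.

lima, omega, sigma, tango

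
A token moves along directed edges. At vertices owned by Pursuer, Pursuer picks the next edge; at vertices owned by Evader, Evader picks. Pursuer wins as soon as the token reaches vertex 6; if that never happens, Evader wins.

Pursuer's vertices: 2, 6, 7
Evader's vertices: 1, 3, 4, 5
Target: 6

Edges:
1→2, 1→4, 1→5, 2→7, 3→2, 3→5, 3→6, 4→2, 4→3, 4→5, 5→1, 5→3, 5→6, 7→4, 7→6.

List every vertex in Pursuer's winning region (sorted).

A0 = {6}
A1: add {7} — 7 (Pursuer) has 7→6.
A2: add {2} — 2 (Pursuer) has 2→7.
A3 = A2; e.g. 1 (Evader) can still go to 4. Fixed point.
Pursuer's winning region = {2, 6, 7}.

2, 6, 7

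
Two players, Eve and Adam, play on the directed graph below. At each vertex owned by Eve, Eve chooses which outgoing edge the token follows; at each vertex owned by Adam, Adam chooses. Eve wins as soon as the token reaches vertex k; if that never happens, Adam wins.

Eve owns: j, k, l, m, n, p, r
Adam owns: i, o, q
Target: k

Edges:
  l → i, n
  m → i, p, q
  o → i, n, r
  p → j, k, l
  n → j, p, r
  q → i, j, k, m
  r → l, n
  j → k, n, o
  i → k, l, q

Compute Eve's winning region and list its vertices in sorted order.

A0 = {k}
A1: add {j, p} — j (Eve) has j→k; p (Eve) has p→k.
A2: add {m, n} — m (Eve) has m→p; n (Eve) has n→j.
A3: add {l, r} — l (Eve) has l→n; r (Eve) has r→n.
A4 = A3; e.g. i (Adam) can still go to q. Fixed point.
Eve's winning region = {j, k, l, m, n, p, r}.

j, k, l, m, n, p, r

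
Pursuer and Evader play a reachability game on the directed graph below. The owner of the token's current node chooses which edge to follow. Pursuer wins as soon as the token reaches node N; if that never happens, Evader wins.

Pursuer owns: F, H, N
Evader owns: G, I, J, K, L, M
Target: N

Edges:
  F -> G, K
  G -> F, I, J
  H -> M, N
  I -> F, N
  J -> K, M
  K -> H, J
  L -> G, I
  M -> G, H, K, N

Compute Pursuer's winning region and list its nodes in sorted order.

A0 = {N}
A1: add {H} — H (Pursuer) has H→N.
A2 = A1; e.g. F (Pursuer) has no edge into A1. Fixed point.
Pursuer's winning region = {H, N}.

H, N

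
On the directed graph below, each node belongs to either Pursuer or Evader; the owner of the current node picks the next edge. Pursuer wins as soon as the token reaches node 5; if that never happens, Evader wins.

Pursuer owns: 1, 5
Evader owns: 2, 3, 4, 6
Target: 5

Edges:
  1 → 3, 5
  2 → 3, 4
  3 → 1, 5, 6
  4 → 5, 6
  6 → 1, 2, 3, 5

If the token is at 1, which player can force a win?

A0 = {5}
A1: add {1} — 1 (Pursuer) has 1→5.
A2 = A1; e.g. 2 (Evader) can still go to 3. Fixed point.
1 ∈ A1, so Pursuer can force the target.

Pursuer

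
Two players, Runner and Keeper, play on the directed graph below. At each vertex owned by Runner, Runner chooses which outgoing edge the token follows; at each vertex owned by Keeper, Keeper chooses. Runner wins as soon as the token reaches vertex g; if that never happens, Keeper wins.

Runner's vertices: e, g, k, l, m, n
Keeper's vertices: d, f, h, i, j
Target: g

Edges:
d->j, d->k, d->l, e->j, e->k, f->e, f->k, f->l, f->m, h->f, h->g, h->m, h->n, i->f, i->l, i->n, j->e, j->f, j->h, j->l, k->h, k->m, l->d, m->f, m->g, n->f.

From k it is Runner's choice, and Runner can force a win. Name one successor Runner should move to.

A0 = {g}
A1: add {m} — m (Runner) has m→g.
A2: add {k} — k (Runner) has k→m.
A3: add {e} — e (Runner) has e→k.
A4 = A3; e.g. d (Keeper) can still go to j. Fixed point.
From k, successor m is in the attractor (rank 1); the other successor h is not.

m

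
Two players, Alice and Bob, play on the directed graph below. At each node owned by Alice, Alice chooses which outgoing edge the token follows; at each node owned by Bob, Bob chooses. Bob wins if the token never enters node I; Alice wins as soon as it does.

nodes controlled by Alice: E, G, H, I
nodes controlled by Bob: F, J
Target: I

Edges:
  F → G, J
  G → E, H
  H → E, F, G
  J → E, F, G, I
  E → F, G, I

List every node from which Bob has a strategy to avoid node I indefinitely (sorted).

F, J

A0 = {I}
A1: add {E} — E (Alice) has E→I.
A2: add {G, H} — G (Alice) has G→E; H (Alice) has H→E.
A3 = A2; e.g. F (Bob) can still go to J. Fixed point.
Alice's attractor = {E, G, H, I}; Bob avoids the target exactly from the complement.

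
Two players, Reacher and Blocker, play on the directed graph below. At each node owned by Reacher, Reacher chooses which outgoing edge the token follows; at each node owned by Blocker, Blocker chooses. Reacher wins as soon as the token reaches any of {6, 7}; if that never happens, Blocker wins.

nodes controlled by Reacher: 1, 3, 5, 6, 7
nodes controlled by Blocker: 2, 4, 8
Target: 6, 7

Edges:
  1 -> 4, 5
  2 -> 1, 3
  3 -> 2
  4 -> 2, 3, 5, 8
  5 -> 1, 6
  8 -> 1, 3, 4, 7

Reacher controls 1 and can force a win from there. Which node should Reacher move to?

5

A0 = {6, 7}
A1: add {5} — 5 (Reacher) has 5→6.
A2: add {1} — 1 (Reacher) has 1→5.
A3 = A2; e.g. 2 (Blocker) can still go to 3. Fixed point.
From 1, successor 5 is in the attractor (rank 1); the other successor 4 is not.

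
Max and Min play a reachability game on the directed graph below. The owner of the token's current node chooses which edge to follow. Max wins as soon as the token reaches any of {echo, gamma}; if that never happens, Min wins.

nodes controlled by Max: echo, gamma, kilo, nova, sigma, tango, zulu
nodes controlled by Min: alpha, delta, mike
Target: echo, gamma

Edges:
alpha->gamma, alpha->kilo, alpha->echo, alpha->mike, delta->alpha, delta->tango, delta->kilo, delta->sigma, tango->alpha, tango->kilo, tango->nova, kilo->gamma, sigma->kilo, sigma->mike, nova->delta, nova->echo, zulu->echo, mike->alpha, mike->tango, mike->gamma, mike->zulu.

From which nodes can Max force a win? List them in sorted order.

echo, gamma, kilo, nova, sigma, tango, zulu

A0 = {echo, gamma}
A1: add {kilo, nova, zulu} — kilo (Max) has kilo→gamma; nova (Max) has nova→echo; zulu (Max) has zulu→echo.
A2: add {sigma, tango} — tango (Max) has tango→kilo; sigma (Max) has sigma→kilo.
A3 = A2; e.g. alpha (Min) can still go to mike. Fixed point.
Max's winning region = {echo, gamma, kilo, nova, sigma, tango, zulu}.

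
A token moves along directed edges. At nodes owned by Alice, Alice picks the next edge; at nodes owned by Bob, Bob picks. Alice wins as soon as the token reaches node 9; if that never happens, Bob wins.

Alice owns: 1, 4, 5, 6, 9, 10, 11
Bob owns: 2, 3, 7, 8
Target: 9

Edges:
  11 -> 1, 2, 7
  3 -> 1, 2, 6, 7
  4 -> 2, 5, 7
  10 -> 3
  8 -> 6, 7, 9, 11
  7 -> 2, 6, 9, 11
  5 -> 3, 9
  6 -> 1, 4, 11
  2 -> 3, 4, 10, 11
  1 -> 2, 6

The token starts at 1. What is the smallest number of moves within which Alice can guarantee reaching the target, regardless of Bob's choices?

4

A0 = {9}
A1: add {5} — 5 (Alice) has 5→9.
A2: add {4} — 4 (Alice) has 4→5.
A3: add {6} — 6 (Alice) has 6→4.
A4: add {1} — 1 (Alice) has 1→6.
1 enters the attractor at level 4, so Alice can force the target in 4 moves from there.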